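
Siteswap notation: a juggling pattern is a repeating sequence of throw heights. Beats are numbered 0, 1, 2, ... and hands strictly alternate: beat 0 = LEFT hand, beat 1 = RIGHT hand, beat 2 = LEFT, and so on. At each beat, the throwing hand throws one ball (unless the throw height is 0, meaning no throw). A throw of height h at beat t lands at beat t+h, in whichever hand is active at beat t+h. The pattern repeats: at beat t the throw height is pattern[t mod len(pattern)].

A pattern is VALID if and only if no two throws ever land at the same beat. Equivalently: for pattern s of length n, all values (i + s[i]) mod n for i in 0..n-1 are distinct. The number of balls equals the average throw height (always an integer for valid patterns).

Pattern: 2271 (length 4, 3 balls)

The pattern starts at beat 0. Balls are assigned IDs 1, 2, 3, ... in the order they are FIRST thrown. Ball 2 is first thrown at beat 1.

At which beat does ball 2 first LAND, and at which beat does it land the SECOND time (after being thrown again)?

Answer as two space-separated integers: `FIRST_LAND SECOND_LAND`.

Answer: 3 4

Derivation:
Beat 0 (L): throw ball1 h=2 -> lands@2:L; in-air after throw: [b1@2:L]
Beat 1 (R): throw ball2 h=2 -> lands@3:R; in-air after throw: [b1@2:L b2@3:R]
Beat 2 (L): throw ball1 h=7 -> lands@9:R; in-air after throw: [b2@3:R b1@9:R]
Beat 3 (R): throw ball2 h=1 -> lands@4:L; in-air after throw: [b2@4:L b1@9:R]
Beat 4 (L): throw ball2 h=2 -> lands@6:L; in-air after throw: [b2@6:L b1@9:R]
Ball 2: thrown@1 h=2 -> first land @3; rethrown@3 h=1 -> second land @4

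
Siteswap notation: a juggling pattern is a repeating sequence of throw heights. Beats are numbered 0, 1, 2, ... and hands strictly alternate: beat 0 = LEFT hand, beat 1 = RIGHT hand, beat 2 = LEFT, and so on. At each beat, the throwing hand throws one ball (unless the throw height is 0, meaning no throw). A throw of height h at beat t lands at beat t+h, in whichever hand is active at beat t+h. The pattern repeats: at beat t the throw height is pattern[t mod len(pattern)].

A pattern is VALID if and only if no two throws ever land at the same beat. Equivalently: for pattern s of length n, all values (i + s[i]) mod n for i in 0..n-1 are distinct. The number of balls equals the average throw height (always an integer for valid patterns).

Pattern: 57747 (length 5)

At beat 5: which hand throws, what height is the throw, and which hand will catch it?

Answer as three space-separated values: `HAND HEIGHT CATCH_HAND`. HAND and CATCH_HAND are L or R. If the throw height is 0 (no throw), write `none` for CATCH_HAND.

Beat 5: 5 mod 2 = 1, so hand = R
Throw height = pattern[5 mod 5] = pattern[0] = 5
Lands at beat 5+5=10, 10 mod 2 = 0, so catch hand = L

Answer: R 5 L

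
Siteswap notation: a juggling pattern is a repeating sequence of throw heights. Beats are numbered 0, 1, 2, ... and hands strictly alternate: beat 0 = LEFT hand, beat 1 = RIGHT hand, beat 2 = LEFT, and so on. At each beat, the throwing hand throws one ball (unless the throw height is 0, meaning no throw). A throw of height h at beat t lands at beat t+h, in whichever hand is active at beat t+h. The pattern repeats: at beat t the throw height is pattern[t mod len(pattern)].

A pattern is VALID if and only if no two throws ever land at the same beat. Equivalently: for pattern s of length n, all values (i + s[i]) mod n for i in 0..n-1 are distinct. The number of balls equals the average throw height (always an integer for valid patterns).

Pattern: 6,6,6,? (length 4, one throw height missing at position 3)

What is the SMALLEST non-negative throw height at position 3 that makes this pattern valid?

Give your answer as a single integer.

Answer: 2

Derivation:
i=0: (0 + 6) mod 4 = 2
i=1: (1 + 6) mod 4 = 3
i=2: (2 + 6) mod 4 = 0
i=3: s[i]=? (unknown)
Known residues: [0, 2, 3]; need a permutation of 0..3, so missing residue r = 1
Need (3 + s) mod 4 = 1; smallest s = (1 - 3) mod 4 = 2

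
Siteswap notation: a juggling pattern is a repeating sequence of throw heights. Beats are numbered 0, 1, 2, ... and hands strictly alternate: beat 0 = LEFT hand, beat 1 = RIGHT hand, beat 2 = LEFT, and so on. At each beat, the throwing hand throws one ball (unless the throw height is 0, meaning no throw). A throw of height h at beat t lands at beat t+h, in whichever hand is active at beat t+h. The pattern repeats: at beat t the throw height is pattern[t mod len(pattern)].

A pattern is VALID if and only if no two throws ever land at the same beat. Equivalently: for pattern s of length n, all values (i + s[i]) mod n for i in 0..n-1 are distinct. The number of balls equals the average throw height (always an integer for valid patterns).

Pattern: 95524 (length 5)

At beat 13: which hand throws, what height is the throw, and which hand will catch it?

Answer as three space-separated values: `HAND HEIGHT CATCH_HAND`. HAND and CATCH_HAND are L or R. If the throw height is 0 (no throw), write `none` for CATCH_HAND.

Beat 13: 13 mod 2 = 1, so hand = R
Throw height = pattern[13 mod 5] = pattern[3] = 2
Lands at beat 13+2=15, 15 mod 2 = 1, so catch hand = R

Answer: R 2 R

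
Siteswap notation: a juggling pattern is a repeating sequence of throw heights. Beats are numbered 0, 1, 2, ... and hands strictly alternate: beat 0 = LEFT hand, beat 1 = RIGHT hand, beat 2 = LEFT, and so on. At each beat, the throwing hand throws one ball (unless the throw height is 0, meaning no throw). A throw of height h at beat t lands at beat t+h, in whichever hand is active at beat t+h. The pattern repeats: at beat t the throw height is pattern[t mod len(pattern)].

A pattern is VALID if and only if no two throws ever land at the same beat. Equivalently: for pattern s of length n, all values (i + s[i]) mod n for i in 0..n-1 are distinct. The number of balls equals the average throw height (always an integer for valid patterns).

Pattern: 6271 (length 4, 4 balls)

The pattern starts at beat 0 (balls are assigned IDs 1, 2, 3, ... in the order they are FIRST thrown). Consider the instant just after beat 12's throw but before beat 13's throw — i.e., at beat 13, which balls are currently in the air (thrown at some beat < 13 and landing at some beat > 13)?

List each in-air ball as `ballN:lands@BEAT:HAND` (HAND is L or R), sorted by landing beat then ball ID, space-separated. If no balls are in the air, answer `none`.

Answer: ball4:lands@14:L ball2:lands@17:R ball3:lands@18:L

Derivation:
Beat 0 (L): throw ball1 h=6 -> lands@6:L; in-air after throw: [b1@6:L]
Beat 1 (R): throw ball2 h=2 -> lands@3:R; in-air after throw: [b2@3:R b1@6:L]
Beat 2 (L): throw ball3 h=7 -> lands@9:R; in-air after throw: [b2@3:R b1@6:L b3@9:R]
Beat 3 (R): throw ball2 h=1 -> lands@4:L; in-air after throw: [b2@4:L b1@6:L b3@9:R]
Beat 4 (L): throw ball2 h=6 -> lands@10:L; in-air after throw: [b1@6:L b3@9:R b2@10:L]
Beat 5 (R): throw ball4 h=2 -> lands@7:R; in-air after throw: [b1@6:L b4@7:R b3@9:R b2@10:L]
Beat 6 (L): throw ball1 h=7 -> lands@13:R; in-air after throw: [b4@7:R b3@9:R b2@10:L b1@13:R]
Beat 7 (R): throw ball4 h=1 -> lands@8:L; in-air after throw: [b4@8:L b3@9:R b2@10:L b1@13:R]
Beat 8 (L): throw ball4 h=6 -> lands@14:L; in-air after throw: [b3@9:R b2@10:L b1@13:R b4@14:L]
Beat 9 (R): throw ball3 h=2 -> lands@11:R; in-air after throw: [b2@10:L b3@11:R b1@13:R b4@14:L]
Beat 10 (L): throw ball2 h=7 -> lands@17:R; in-air after throw: [b3@11:R b1@13:R b4@14:L b2@17:R]
Beat 11 (R): throw ball3 h=1 -> lands@12:L; in-air after throw: [b3@12:L b1@13:R b4@14:L b2@17:R]
Beat 12 (L): throw ball3 h=6 -> lands@18:L; in-air after throw: [b1@13:R b4@14:L b2@17:R b3@18:L]
Beat 13 (R): throw ball1 h=2 -> lands@15:R; in-air after throw: [b4@14:L b1@15:R b2@17:R b3@18:L]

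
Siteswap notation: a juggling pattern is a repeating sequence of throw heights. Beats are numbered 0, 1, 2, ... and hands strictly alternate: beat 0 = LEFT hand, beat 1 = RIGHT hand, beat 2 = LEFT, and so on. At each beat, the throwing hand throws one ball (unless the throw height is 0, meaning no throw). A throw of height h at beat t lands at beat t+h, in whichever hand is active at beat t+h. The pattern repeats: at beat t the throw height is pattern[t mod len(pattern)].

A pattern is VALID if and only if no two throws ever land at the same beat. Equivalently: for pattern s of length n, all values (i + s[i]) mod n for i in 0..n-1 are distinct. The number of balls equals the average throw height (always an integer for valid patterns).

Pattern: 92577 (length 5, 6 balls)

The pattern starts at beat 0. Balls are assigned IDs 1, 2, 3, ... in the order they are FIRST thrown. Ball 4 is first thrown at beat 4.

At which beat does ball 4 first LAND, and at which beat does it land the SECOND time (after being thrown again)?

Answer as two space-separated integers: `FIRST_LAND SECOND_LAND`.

Answer: 11 13

Derivation:
Beat 0 (L): throw ball1 h=9 -> lands@9:R; in-air after throw: [b1@9:R]
Beat 1 (R): throw ball2 h=2 -> lands@3:R; in-air after throw: [b2@3:R b1@9:R]
Beat 2 (L): throw ball3 h=5 -> lands@7:R; in-air after throw: [b2@3:R b3@7:R b1@9:R]
Beat 3 (R): throw ball2 h=7 -> lands@10:L; in-air after throw: [b3@7:R b1@9:R b2@10:L]
Beat 4 (L): throw ball4 h=7 -> lands@11:R; in-air after throw: [b3@7:R b1@9:R b2@10:L b4@11:R]
Beat 5 (R): throw ball5 h=9 -> lands@14:L; in-air after throw: [b3@7:R b1@9:R b2@10:L b4@11:R b5@14:L]
Beat 6 (L): throw ball6 h=2 -> lands@8:L; in-air after throw: [b3@7:R b6@8:L b1@9:R b2@10:L b4@11:R b5@14:L]
Beat 7 (R): throw ball3 h=5 -> lands@12:L; in-air after throw: [b6@8:L b1@9:R b2@10:L b4@11:R b3@12:L b5@14:L]
Beat 8 (L): throw ball6 h=7 -> lands@15:R; in-air after throw: [b1@9:R b2@10:L b4@11:R b3@12:L b5@14:L b6@15:R]
Beat 9 (R): throw ball1 h=7 -> lands@16:L; in-air after throw: [b2@10:L b4@11:R b3@12:L b5@14:L b6@15:R b1@16:L]
Beat 10 (L): throw ball2 h=9 -> lands@19:R; in-air after throw: [b4@11:R b3@12:L b5@14:L b6@15:R b1@16:L b2@19:R]
Beat 11 (R): throw ball4 h=2 -> lands@13:R; in-air after throw: [b3@12:L b4@13:R b5@14:L b6@15:R b1@16:L b2@19:R]
Beat 12 (L): throw ball3 h=5 -> lands@17:R; in-air after throw: [b4@13:R b5@14:L b6@15:R b1@16:L b3@17:R b2@19:R]
Beat 13 (R): throw ball4 h=7 -> lands@20:L; in-air after throw: [b5@14:L b6@15:R b1@16:L b3@17:R b2@19:R b4@20:L]
Ball 4: thrown@4 h=7 -> first land @11; rethrown@11 h=2 -> second land @13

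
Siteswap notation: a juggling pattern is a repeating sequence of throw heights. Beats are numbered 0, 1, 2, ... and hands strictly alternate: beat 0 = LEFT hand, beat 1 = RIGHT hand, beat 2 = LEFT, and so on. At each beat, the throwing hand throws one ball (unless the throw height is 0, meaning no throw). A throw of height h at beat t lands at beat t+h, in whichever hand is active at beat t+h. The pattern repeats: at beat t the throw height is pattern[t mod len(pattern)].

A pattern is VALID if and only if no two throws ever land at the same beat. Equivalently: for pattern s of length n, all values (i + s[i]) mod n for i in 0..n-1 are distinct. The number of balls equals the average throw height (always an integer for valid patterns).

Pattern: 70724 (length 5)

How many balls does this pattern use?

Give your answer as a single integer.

Answer: 4

Derivation:
Pattern = [7, 0, 7, 2, 4], length n = 5
  position 0: throw height = 7, running sum = 7
  position 1: throw height = 0, running sum = 7
  position 2: throw height = 7, running sum = 14
  position 3: throw height = 2, running sum = 16
  position 4: throw height = 4, running sum = 20
Total sum = 20; balls = sum / n = 20 / 5 = 4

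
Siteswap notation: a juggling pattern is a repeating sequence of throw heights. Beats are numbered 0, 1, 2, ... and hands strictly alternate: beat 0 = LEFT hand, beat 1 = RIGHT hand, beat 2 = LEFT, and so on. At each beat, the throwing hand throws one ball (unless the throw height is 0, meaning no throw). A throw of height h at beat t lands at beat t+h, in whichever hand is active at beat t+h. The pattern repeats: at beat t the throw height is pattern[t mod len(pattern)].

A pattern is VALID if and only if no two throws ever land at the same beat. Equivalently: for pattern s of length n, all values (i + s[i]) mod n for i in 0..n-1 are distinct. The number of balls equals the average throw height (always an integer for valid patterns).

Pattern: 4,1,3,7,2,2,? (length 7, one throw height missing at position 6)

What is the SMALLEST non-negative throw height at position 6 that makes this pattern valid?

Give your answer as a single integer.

Answer: 2

Derivation:
i=0: (0 + 4) mod 7 = 4
i=1: (1 + 1) mod 7 = 2
i=2: (2 + 3) mod 7 = 5
i=3: (3 + 7) mod 7 = 3
i=4: (4 + 2) mod 7 = 6
i=5: (5 + 2) mod 7 = 0
i=6: s[i]=? (unknown)
Known residues: [0, 2, 3, 4, 5, 6]; need a permutation of 0..6, so missing residue r = 1
Need (6 + s) mod 7 = 1; smallest s = (1 - 6) mod 7 = 2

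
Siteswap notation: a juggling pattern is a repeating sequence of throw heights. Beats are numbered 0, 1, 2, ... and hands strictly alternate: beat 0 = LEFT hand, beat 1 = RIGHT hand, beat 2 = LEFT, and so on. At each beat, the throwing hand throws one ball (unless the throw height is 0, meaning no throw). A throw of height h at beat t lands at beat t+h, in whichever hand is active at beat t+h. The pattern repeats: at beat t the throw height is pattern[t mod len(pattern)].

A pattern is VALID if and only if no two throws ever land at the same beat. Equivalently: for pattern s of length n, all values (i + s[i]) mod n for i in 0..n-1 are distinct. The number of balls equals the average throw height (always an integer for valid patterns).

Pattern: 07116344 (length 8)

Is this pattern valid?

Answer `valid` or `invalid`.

Answer: invalid

Derivation:
i=0: (i + s[i]) mod n = (0 + 0) mod 8 = 0
i=1: (i + s[i]) mod n = (1 + 7) mod 8 = 0
i=2: (i + s[i]) mod n = (2 + 1) mod 8 = 3
i=3: (i + s[i]) mod n = (3 + 1) mod 8 = 4
i=4: (i + s[i]) mod n = (4 + 6) mod 8 = 2
i=5: (i + s[i]) mod n = (5 + 3) mod 8 = 0
i=6: (i + s[i]) mod n = (6 + 4) mod 8 = 2
i=7: (i + s[i]) mod n = (7 + 4) mod 8 = 3
Residues: [0, 0, 3, 4, 2, 0, 2, 3], distinct: False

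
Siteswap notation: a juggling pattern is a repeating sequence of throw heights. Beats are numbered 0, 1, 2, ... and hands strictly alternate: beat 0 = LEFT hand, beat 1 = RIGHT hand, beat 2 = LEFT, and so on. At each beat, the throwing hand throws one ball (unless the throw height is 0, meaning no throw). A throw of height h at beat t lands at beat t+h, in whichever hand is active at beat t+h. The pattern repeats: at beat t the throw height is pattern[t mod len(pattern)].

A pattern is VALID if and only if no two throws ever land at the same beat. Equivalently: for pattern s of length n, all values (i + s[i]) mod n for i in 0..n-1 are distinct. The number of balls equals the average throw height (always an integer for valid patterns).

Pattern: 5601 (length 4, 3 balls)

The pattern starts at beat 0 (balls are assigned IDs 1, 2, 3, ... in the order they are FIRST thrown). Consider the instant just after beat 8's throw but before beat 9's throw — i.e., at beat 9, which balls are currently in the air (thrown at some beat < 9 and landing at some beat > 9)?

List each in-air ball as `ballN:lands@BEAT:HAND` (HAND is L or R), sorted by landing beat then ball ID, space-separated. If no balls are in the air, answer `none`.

Beat 0 (L): throw ball1 h=5 -> lands@5:R; in-air after throw: [b1@5:R]
Beat 1 (R): throw ball2 h=6 -> lands@7:R; in-air after throw: [b1@5:R b2@7:R]
Beat 3 (R): throw ball3 h=1 -> lands@4:L; in-air after throw: [b3@4:L b1@5:R b2@7:R]
Beat 4 (L): throw ball3 h=5 -> lands@9:R; in-air after throw: [b1@5:R b2@7:R b3@9:R]
Beat 5 (R): throw ball1 h=6 -> lands@11:R; in-air after throw: [b2@7:R b3@9:R b1@11:R]
Beat 7 (R): throw ball2 h=1 -> lands@8:L; in-air after throw: [b2@8:L b3@9:R b1@11:R]
Beat 8 (L): throw ball2 h=5 -> lands@13:R; in-air after throw: [b3@9:R b1@11:R b2@13:R]
Beat 9 (R): throw ball3 h=6 -> lands@15:R; in-air after throw: [b1@11:R b2@13:R b3@15:R]

Answer: ball1:lands@11:R ball2:lands@13:R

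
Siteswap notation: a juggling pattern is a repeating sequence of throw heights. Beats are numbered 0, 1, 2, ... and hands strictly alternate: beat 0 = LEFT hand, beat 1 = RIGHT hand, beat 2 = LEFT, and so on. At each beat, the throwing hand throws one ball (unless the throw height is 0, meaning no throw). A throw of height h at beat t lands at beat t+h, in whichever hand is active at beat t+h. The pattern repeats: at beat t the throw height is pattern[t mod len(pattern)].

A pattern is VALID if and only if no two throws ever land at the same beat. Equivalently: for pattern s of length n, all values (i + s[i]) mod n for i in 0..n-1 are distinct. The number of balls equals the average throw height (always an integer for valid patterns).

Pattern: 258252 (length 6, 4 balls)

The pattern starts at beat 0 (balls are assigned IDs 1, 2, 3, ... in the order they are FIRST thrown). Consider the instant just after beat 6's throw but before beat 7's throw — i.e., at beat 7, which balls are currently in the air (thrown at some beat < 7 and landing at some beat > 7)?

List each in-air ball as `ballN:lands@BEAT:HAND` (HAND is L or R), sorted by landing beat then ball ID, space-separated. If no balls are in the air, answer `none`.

Beat 0 (L): throw ball1 h=2 -> lands@2:L; in-air after throw: [b1@2:L]
Beat 1 (R): throw ball2 h=5 -> lands@6:L; in-air after throw: [b1@2:L b2@6:L]
Beat 2 (L): throw ball1 h=8 -> lands@10:L; in-air after throw: [b2@6:L b1@10:L]
Beat 3 (R): throw ball3 h=2 -> lands@5:R; in-air after throw: [b3@5:R b2@6:L b1@10:L]
Beat 4 (L): throw ball4 h=5 -> lands@9:R; in-air after throw: [b3@5:R b2@6:L b4@9:R b1@10:L]
Beat 5 (R): throw ball3 h=2 -> lands@7:R; in-air after throw: [b2@6:L b3@7:R b4@9:R b1@10:L]
Beat 6 (L): throw ball2 h=2 -> lands@8:L; in-air after throw: [b3@7:R b2@8:L b4@9:R b1@10:L]
Beat 7 (R): throw ball3 h=5 -> lands@12:L; in-air after throw: [b2@8:L b4@9:R b1@10:L b3@12:L]

Answer: ball2:lands@8:L ball4:lands@9:R ball1:lands@10:L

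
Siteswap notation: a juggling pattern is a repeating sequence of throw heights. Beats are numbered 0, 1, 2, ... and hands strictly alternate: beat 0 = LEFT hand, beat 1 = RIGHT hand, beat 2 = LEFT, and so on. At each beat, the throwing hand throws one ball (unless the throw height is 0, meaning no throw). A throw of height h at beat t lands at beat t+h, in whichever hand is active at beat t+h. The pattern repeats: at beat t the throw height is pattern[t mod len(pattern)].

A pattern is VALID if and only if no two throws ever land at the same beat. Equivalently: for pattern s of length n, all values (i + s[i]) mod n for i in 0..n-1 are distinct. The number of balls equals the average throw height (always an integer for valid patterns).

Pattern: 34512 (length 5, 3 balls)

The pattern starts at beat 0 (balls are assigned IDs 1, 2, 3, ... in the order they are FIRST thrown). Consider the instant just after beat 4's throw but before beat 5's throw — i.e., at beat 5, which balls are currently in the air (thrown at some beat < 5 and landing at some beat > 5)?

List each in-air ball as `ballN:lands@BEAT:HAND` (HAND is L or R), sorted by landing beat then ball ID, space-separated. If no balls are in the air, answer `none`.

Answer: ball1:lands@6:L ball3:lands@7:R

Derivation:
Beat 0 (L): throw ball1 h=3 -> lands@3:R; in-air after throw: [b1@3:R]
Beat 1 (R): throw ball2 h=4 -> lands@5:R; in-air after throw: [b1@3:R b2@5:R]
Beat 2 (L): throw ball3 h=5 -> lands@7:R; in-air after throw: [b1@3:R b2@5:R b3@7:R]
Beat 3 (R): throw ball1 h=1 -> lands@4:L; in-air after throw: [b1@4:L b2@5:R b3@7:R]
Beat 4 (L): throw ball1 h=2 -> lands@6:L; in-air after throw: [b2@5:R b1@6:L b3@7:R]
Beat 5 (R): throw ball2 h=3 -> lands@8:L; in-air after throw: [b1@6:L b3@7:R b2@8:L]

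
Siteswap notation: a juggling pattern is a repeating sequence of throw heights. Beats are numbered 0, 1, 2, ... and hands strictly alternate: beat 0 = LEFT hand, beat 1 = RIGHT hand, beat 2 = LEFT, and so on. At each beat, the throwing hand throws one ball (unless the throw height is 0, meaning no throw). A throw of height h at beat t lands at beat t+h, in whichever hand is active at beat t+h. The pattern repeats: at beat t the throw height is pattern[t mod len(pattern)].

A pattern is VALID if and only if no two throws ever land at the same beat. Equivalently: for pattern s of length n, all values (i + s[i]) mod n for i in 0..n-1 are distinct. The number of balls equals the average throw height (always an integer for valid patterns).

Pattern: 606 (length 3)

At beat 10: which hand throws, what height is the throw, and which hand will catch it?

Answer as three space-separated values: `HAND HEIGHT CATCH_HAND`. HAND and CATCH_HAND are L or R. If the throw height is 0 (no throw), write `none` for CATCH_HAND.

Answer: L 0 none

Derivation:
Beat 10: 10 mod 2 = 0, so hand = L
Throw height = pattern[10 mod 3] = pattern[1] = 0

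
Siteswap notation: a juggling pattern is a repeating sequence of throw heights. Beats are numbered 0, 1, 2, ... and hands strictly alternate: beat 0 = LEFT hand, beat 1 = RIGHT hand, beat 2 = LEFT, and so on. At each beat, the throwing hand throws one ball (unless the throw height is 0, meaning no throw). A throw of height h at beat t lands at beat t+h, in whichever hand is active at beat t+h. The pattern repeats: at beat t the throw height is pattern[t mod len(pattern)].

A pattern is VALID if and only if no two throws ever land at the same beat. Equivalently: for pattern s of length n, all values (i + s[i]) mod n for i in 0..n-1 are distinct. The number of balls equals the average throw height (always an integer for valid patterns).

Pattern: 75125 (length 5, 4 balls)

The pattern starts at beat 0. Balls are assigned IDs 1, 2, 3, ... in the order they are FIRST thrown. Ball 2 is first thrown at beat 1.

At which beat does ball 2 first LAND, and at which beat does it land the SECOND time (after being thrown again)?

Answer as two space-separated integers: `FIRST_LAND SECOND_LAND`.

Beat 0 (L): throw ball1 h=7 -> lands@7:R; in-air after throw: [b1@7:R]
Beat 1 (R): throw ball2 h=5 -> lands@6:L; in-air after throw: [b2@6:L b1@7:R]
Beat 2 (L): throw ball3 h=1 -> lands@3:R; in-air after throw: [b3@3:R b2@6:L b1@7:R]
Beat 3 (R): throw ball3 h=2 -> lands@5:R; in-air after throw: [b3@5:R b2@6:L b1@7:R]
Beat 4 (L): throw ball4 h=5 -> lands@9:R; in-air after throw: [b3@5:R b2@6:L b1@7:R b4@9:R]
Beat 5 (R): throw ball3 h=7 -> lands@12:L; in-air after throw: [b2@6:L b1@7:R b4@9:R b3@12:L]
Beat 6 (L): throw ball2 h=5 -> lands@11:R; in-air after throw: [b1@7:R b4@9:R b2@11:R b3@12:L]
Beat 7 (R): throw ball1 h=1 -> lands@8:L; in-air after throw: [b1@8:L b4@9:R b2@11:R b3@12:L]
Beat 8 (L): throw ball1 h=2 -> lands@10:L; in-air after throw: [b4@9:R b1@10:L b2@11:R b3@12:L]
Beat 9 (R): throw ball4 h=5 -> lands@14:L; in-air after throw: [b1@10:L b2@11:R b3@12:L b4@14:L]
Beat 10 (L): throw ball1 h=7 -> lands@17:R; in-air after throw: [b2@11:R b3@12:L b4@14:L b1@17:R]
Beat 11 (R): throw ball2 h=5 -> lands@16:L; in-air after throw: [b3@12:L b4@14:L b2@16:L b1@17:R]
Ball 2: thrown@1 h=5 -> first land @6; rethrown@6 h=5 -> second land @11

Answer: 6 11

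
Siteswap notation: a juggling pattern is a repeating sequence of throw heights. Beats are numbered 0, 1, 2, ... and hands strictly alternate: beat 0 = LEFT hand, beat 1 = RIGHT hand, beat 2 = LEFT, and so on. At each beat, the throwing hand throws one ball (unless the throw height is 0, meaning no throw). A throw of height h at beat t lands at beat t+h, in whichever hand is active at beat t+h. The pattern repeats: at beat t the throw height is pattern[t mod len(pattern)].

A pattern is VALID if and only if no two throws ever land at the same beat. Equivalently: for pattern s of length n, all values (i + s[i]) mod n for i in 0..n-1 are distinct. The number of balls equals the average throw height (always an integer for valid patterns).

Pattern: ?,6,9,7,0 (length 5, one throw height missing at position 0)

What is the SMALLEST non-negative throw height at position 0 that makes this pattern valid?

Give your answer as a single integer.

i=0: s[i]=? (unknown)
i=1: (1 + 6) mod 5 = 2
i=2: (2 + 9) mod 5 = 1
i=3: (3 + 7) mod 5 = 0
i=4: (4 + 0) mod 5 = 4
Known residues: [0, 1, 2, 4]; need a permutation of 0..4, so missing residue r = 3
Need (0 + s) mod 5 = 3; smallest s = (3 - 0) mod 5 = 3

Answer: 3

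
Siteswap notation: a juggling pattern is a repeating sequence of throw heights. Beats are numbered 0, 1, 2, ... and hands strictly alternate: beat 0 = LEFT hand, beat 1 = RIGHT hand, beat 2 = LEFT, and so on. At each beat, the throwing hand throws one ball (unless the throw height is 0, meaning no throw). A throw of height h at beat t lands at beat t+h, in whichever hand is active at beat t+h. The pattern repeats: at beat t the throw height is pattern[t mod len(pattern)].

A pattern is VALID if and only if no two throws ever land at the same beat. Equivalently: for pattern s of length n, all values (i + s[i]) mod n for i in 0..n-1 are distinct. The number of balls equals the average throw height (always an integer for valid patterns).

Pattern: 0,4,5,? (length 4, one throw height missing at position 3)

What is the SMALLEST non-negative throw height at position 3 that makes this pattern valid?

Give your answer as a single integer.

i=0: (0 + 0) mod 4 = 0
i=1: (1 + 4) mod 4 = 1
i=2: (2 + 5) mod 4 = 3
i=3: s[i]=? (unknown)
Known residues: [0, 1, 3]; need a permutation of 0..3, so missing residue r = 2
Need (3 + s) mod 4 = 2; smallest s = (2 - 3) mod 4 = 3

Answer: 3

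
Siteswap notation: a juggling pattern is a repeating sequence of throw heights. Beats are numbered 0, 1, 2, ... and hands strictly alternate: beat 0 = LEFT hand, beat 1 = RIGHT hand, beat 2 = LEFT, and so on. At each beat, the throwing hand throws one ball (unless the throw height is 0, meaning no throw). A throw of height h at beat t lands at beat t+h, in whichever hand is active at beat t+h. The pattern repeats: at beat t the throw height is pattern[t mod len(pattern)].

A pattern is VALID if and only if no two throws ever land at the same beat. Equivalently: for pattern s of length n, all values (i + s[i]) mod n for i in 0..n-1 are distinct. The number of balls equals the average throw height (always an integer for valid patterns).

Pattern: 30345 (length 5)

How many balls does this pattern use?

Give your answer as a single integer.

Answer: 3

Derivation:
Pattern = [3, 0, 3, 4, 5], length n = 5
  position 0: throw height = 3, running sum = 3
  position 1: throw height = 0, running sum = 3
  position 2: throw height = 3, running sum = 6
  position 3: throw height = 4, running sum = 10
  position 4: throw height = 5, running sum = 15
Total sum = 15; balls = sum / n = 15 / 5 = 3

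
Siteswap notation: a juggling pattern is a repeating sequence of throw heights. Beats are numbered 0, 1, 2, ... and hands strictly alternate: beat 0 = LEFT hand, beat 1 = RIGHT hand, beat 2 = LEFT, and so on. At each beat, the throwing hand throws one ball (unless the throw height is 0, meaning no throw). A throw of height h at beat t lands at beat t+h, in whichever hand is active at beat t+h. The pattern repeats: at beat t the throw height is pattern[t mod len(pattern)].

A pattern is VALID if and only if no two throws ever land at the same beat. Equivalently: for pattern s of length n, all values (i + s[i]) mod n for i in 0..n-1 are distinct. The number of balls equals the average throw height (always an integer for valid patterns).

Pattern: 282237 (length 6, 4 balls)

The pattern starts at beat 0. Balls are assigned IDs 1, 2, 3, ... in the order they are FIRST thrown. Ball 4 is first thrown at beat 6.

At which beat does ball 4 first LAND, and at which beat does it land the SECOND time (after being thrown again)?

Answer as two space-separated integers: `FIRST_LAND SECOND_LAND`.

Beat 0 (L): throw ball1 h=2 -> lands@2:L; in-air after throw: [b1@2:L]
Beat 1 (R): throw ball2 h=8 -> lands@9:R; in-air after throw: [b1@2:L b2@9:R]
Beat 2 (L): throw ball1 h=2 -> lands@4:L; in-air after throw: [b1@4:L b2@9:R]
Beat 3 (R): throw ball3 h=2 -> lands@5:R; in-air after throw: [b1@4:L b3@5:R b2@9:R]
Beat 4 (L): throw ball1 h=3 -> lands@7:R; in-air after throw: [b3@5:R b1@7:R b2@9:R]
Beat 5 (R): throw ball3 h=7 -> lands@12:L; in-air after throw: [b1@7:R b2@9:R b3@12:L]
Beat 6 (L): throw ball4 h=2 -> lands@8:L; in-air after throw: [b1@7:R b4@8:L b2@9:R b3@12:L]
Beat 7 (R): throw ball1 h=8 -> lands@15:R; in-air after throw: [b4@8:L b2@9:R b3@12:L b1@15:R]
Beat 8 (L): throw ball4 h=2 -> lands@10:L; in-air after throw: [b2@9:R b4@10:L b3@12:L b1@15:R]
Beat 9 (R): throw ball2 h=2 -> lands@11:R; in-air after throw: [b4@10:L b2@11:R b3@12:L b1@15:R]
Beat 10 (L): throw ball4 h=3 -> lands@13:R; in-air after throw: [b2@11:R b3@12:L b4@13:R b1@15:R]
Ball 4: thrown@6 h=2 -> first land @8; rethrown@8 h=2 -> second land @10

Answer: 8 10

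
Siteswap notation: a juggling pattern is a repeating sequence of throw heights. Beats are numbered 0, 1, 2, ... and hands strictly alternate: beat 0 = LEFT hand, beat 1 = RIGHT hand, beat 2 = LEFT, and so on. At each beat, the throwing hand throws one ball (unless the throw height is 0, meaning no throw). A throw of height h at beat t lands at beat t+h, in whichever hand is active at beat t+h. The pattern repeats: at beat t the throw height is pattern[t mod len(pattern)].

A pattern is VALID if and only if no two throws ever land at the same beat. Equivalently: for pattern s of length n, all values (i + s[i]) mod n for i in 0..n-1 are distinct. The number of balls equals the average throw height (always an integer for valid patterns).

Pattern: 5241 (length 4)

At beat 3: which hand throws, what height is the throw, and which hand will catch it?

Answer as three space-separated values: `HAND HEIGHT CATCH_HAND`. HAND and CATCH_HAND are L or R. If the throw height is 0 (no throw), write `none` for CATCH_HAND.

Answer: R 1 L

Derivation:
Beat 3: 3 mod 2 = 1, so hand = R
Throw height = pattern[3 mod 4] = pattern[3] = 1
Lands at beat 3+1=4, 4 mod 2 = 0, so catch hand = L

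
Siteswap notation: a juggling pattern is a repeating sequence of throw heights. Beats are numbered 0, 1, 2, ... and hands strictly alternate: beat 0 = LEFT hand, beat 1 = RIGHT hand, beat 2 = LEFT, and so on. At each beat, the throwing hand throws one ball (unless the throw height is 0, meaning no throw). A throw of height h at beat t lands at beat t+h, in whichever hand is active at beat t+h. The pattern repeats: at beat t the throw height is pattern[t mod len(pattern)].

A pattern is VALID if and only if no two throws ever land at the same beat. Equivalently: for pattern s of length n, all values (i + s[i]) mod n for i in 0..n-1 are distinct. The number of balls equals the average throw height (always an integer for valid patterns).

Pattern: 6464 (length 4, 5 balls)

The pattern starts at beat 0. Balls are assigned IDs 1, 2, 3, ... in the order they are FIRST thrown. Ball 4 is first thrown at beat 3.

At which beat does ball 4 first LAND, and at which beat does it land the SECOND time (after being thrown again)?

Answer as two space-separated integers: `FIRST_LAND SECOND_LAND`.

Answer: 7 11

Derivation:
Beat 0 (L): throw ball1 h=6 -> lands@6:L; in-air after throw: [b1@6:L]
Beat 1 (R): throw ball2 h=4 -> lands@5:R; in-air after throw: [b2@5:R b1@6:L]
Beat 2 (L): throw ball3 h=6 -> lands@8:L; in-air after throw: [b2@5:R b1@6:L b3@8:L]
Beat 3 (R): throw ball4 h=4 -> lands@7:R; in-air after throw: [b2@5:R b1@6:L b4@7:R b3@8:L]
Beat 4 (L): throw ball5 h=6 -> lands@10:L; in-air after throw: [b2@5:R b1@6:L b4@7:R b3@8:L b5@10:L]
Beat 5 (R): throw ball2 h=4 -> lands@9:R; in-air after throw: [b1@6:L b4@7:R b3@8:L b2@9:R b5@10:L]
Beat 6 (L): throw ball1 h=6 -> lands@12:L; in-air after throw: [b4@7:R b3@8:L b2@9:R b5@10:L b1@12:L]
Beat 7 (R): throw ball4 h=4 -> lands@11:R; in-air after throw: [b3@8:L b2@9:R b5@10:L b4@11:R b1@12:L]
Beat 8 (L): throw ball3 h=6 -> lands@14:L; in-air after throw: [b2@9:R b5@10:L b4@11:R b1@12:L b3@14:L]
Beat 9 (R): throw ball2 h=4 -> lands@13:R; in-air after throw: [b5@10:L b4@11:R b1@12:L b2@13:R b3@14:L]
Beat 10 (L): throw ball5 h=6 -> lands@16:L; in-air after throw: [b4@11:R b1@12:L b2@13:R b3@14:L b5@16:L]
Beat 11 (R): throw ball4 h=4 -> lands@15:R; in-air after throw: [b1@12:L b2@13:R b3@14:L b4@15:R b5@16:L]
Ball 4: thrown@3 h=4 -> first land @7; rethrown@7 h=4 -> second land @11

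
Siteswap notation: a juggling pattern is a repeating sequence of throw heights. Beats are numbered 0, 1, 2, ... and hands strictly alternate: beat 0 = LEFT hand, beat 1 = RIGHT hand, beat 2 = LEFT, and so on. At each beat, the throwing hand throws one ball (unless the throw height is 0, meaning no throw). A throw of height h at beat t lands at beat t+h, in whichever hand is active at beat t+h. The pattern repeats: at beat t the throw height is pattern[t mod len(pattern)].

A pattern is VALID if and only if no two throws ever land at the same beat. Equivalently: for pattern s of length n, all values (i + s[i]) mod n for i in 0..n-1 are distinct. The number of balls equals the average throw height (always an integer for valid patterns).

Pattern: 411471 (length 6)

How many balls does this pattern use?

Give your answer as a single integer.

Pattern = [4, 1, 1, 4, 7, 1], length n = 6
  position 0: throw height = 4, running sum = 4
  position 1: throw height = 1, running sum = 5
  position 2: throw height = 1, running sum = 6
  position 3: throw height = 4, running sum = 10
  position 4: throw height = 7, running sum = 17
  position 5: throw height = 1, running sum = 18
Total sum = 18; balls = sum / n = 18 / 6 = 3

Answer: 3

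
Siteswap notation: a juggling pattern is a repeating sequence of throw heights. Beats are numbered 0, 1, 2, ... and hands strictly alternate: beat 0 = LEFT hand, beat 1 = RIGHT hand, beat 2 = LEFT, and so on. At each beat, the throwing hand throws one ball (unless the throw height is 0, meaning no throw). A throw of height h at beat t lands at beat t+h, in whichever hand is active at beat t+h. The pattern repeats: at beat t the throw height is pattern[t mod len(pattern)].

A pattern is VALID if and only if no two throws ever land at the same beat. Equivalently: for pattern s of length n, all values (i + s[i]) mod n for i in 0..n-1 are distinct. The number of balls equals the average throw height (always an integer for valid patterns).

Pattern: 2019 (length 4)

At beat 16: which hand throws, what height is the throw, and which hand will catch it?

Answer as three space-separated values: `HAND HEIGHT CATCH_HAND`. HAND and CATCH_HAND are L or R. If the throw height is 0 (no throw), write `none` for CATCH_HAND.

Answer: L 2 L

Derivation:
Beat 16: 16 mod 2 = 0, so hand = L
Throw height = pattern[16 mod 4] = pattern[0] = 2
Lands at beat 16+2=18, 18 mod 2 = 0, so catch hand = L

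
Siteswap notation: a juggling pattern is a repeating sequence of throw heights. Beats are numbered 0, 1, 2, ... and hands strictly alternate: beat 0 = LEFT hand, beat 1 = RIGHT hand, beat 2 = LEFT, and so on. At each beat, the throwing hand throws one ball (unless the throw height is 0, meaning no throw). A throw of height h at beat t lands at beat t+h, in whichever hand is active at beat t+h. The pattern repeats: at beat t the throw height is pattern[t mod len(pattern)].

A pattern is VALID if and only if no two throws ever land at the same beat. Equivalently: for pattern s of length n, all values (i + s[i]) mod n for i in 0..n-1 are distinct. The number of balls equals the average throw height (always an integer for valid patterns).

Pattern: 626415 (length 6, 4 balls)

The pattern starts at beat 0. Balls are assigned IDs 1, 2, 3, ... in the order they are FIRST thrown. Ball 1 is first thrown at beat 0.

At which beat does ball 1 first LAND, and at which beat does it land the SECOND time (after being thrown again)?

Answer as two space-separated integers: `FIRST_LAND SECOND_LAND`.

Beat 0 (L): throw ball1 h=6 -> lands@6:L; in-air after throw: [b1@6:L]
Beat 1 (R): throw ball2 h=2 -> lands@3:R; in-air after throw: [b2@3:R b1@6:L]
Beat 2 (L): throw ball3 h=6 -> lands@8:L; in-air after throw: [b2@3:R b1@6:L b3@8:L]
Beat 3 (R): throw ball2 h=4 -> lands@7:R; in-air after throw: [b1@6:L b2@7:R b3@8:L]
Beat 4 (L): throw ball4 h=1 -> lands@5:R; in-air after throw: [b4@5:R b1@6:L b2@7:R b3@8:L]
Beat 5 (R): throw ball4 h=5 -> lands@10:L; in-air after throw: [b1@6:L b2@7:R b3@8:L b4@10:L]
Beat 6 (L): throw ball1 h=6 -> lands@12:L; in-air after throw: [b2@7:R b3@8:L b4@10:L b1@12:L]
Beat 7 (R): throw ball2 h=2 -> lands@9:R; in-air after throw: [b3@8:L b2@9:R b4@10:L b1@12:L]
Beat 8 (L): throw ball3 h=6 -> lands@14:L; in-air after throw: [b2@9:R b4@10:L b1@12:L b3@14:L]
Beat 9 (R): throw ball2 h=4 -> lands@13:R; in-air after throw: [b4@10:L b1@12:L b2@13:R b3@14:L]
Beat 10 (L): throw ball4 h=1 -> lands@11:R; in-air after throw: [b4@11:R b1@12:L b2@13:R b3@14:L]
Beat 11 (R): throw ball4 h=5 -> lands@16:L; in-air after throw: [b1@12:L b2@13:R b3@14:L b4@16:L]
Beat 12 (L): throw ball1 h=6 -> lands@18:L; in-air after throw: [b2@13:R b3@14:L b4@16:L b1@18:L]
Ball 1: thrown@0 h=6 -> first land @6; rethrown@6 h=6 -> second land @12

Answer: 6 12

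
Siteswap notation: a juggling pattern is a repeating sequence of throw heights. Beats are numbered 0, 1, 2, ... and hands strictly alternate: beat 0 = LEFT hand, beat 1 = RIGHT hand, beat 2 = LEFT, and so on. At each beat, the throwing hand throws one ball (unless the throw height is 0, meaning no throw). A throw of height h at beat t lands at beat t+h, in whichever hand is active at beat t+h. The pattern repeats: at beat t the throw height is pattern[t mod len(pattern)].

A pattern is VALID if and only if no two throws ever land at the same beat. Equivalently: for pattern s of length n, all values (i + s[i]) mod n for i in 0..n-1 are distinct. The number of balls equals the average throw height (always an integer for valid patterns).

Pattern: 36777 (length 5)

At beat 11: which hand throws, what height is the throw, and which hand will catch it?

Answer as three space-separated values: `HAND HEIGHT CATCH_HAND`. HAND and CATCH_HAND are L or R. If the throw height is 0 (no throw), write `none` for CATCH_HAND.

Answer: R 6 R

Derivation:
Beat 11: 11 mod 2 = 1, so hand = R
Throw height = pattern[11 mod 5] = pattern[1] = 6
Lands at beat 11+6=17, 17 mod 2 = 1, so catch hand = R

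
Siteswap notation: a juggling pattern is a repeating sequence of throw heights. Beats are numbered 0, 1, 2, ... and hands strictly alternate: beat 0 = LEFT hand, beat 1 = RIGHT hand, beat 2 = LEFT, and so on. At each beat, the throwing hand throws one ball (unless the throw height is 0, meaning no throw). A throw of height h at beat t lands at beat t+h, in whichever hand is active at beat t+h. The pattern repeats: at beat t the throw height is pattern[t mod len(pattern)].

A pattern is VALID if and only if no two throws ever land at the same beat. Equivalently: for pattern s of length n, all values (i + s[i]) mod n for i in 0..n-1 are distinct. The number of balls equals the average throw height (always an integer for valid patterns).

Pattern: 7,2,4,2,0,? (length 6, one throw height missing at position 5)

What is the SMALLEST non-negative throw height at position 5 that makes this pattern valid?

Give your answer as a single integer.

i=0: (0 + 7) mod 6 = 1
i=1: (1 + 2) mod 6 = 3
i=2: (2 + 4) mod 6 = 0
i=3: (3 + 2) mod 6 = 5
i=4: (4 + 0) mod 6 = 4
i=5: s[i]=? (unknown)
Known residues: [0, 1, 3, 4, 5]; need a permutation of 0..5, so missing residue r = 2
Need (5 + s) mod 6 = 2; smallest s = (2 - 5) mod 6 = 3

Answer: 3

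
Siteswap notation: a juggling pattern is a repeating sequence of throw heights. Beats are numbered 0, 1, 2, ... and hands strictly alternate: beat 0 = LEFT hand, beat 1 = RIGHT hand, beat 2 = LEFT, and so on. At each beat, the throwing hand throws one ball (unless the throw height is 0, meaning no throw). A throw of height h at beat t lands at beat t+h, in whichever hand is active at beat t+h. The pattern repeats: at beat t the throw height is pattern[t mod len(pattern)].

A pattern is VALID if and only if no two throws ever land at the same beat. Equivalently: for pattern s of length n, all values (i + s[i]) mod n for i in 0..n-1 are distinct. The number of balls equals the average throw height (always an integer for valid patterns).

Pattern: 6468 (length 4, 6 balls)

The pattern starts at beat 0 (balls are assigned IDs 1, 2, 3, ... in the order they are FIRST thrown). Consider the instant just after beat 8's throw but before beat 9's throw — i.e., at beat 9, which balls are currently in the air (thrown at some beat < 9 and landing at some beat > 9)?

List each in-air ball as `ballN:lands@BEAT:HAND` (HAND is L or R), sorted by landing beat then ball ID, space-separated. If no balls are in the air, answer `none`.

Answer: ball5:lands@10:L ball4:lands@11:R ball1:lands@12:L ball3:lands@14:L ball6:lands@15:R

Derivation:
Beat 0 (L): throw ball1 h=6 -> lands@6:L; in-air after throw: [b1@6:L]
Beat 1 (R): throw ball2 h=4 -> lands@5:R; in-air after throw: [b2@5:R b1@6:L]
Beat 2 (L): throw ball3 h=6 -> lands@8:L; in-air after throw: [b2@5:R b1@6:L b3@8:L]
Beat 3 (R): throw ball4 h=8 -> lands@11:R; in-air after throw: [b2@5:R b1@6:L b3@8:L b4@11:R]
Beat 4 (L): throw ball5 h=6 -> lands@10:L; in-air after throw: [b2@5:R b1@6:L b3@8:L b5@10:L b4@11:R]
Beat 5 (R): throw ball2 h=4 -> lands@9:R; in-air after throw: [b1@6:L b3@8:L b2@9:R b5@10:L b4@11:R]
Beat 6 (L): throw ball1 h=6 -> lands@12:L; in-air after throw: [b3@8:L b2@9:R b5@10:L b4@11:R b1@12:L]
Beat 7 (R): throw ball6 h=8 -> lands@15:R; in-air after throw: [b3@8:L b2@9:R b5@10:L b4@11:R b1@12:L b6@15:R]
Beat 8 (L): throw ball3 h=6 -> lands@14:L; in-air after throw: [b2@9:R b5@10:L b4@11:R b1@12:L b3@14:L b6@15:R]
Beat 9 (R): throw ball2 h=4 -> lands@13:R; in-air after throw: [b5@10:L b4@11:R b1@12:L b2@13:R b3@14:L b6@15:R]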